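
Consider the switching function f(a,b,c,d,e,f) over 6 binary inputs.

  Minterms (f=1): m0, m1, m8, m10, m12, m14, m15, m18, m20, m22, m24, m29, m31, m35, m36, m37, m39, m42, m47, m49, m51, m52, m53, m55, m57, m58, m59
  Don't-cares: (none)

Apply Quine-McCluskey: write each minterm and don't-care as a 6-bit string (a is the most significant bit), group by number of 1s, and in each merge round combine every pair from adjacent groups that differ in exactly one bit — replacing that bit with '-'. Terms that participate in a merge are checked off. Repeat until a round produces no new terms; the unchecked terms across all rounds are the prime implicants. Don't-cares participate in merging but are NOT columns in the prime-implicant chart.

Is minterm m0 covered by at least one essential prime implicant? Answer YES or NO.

YES

size-2^0 implicants → 000000(✓)  000001(✓)  001000(✓)  001010(✓)  001100(✓)  001110(✓)  001111(✓)  010010(✓)  010100(✓)  010110(✓)  011000(✓)  011101(✓)  011111(✓)  100011(✓)  100100(✓)  100101(✓)  100111(✓)  101010(✓)  101111(✓)  110001(✓)  110011(✓)  110100(✓)  110101(✓)  110111(✓)  111001(✓)  111010(✓)  111011(✓)
size-2^1 implicants → -01010  -01111  -10100  0-1000  0-1111  00-000  00000-  001-00(✓)  001-10(✓)  0010-0(✓)  0011-0(✓)  00111-  010-10  0101-0  0111-1  1-0011(✓)  1-0100(✓)  1-0101(✓)  1-0111(✓)  1-1010  10-111  100-11(✓)  1001-1(✓)  10010-(✓)  11-001(✓)  11-011(✓)  110-01(✓)  110-11(✓)  1100-1(✓)  1101-1(✓)  11010-(✓)  1110-1(✓)  11101-
size-2^2 implicants → 001--0  1-0-11  1-01-1  1-010-  11-0-1  110--1
Unchecked terms (primes): -01010, -01111, -10100, 0-1000, 0-1111, 00-000, 00000-, 001--0, 00111-, 010-10, 0101-0, 0111-1, 1-0-11, 1-01-1, 1-010-, 1-1010, 10-111, 11-0-1, 110--1, 11101-
Minterm coverage:
  m0 ⊆ 00-000,00000-
  m1 ⊆ 00000- [E]
  m8 ⊆ 0-1000,00-000,001--0
  m10 ⊆ -01010,001--0
  m12 ⊆ 001--0 [E]
  m14 ⊆ 001--0,00111-
  m15 ⊆ -01111,0-1111,00111-
  m18 ⊆ 010-10 [E]
  m20 ⊆ -10100,0101-0
  m22 ⊆ 010-10,0101-0
  m24 ⊆ 0-1000 [E]
  m29 ⊆ 0111-1 [E]
  m31 ⊆ 0-1111,0111-1
  m35 ⊆ 1-0-11 [E]
  m36 ⊆ 1-010- [E]
  m37 ⊆ 1-01-1,1-010-
  m39 ⊆ 1-0-11,1-01-1,10-111
  m42 ⊆ -01010,1-1010
  m47 ⊆ -01111,10-111
  m49 ⊆ 11-0-1,110--1
  m51 ⊆ 1-0-11,11-0-1,110--1
  m52 ⊆ -10100,1-010-
  m53 ⊆ 1-01-1,1-010-,110--1
  m55 ⊆ 1-0-11,1-01-1,110--1
  m57 ⊆ 11-0-1 [E]
  m58 ⊆ 1-1010,11101-
  m59 ⊆ 11-0-1,11101-
E = {0-1000, 00000-, 001--0, 010-10, 0111-1, 1-0-11, 1-010-, 11-0-1}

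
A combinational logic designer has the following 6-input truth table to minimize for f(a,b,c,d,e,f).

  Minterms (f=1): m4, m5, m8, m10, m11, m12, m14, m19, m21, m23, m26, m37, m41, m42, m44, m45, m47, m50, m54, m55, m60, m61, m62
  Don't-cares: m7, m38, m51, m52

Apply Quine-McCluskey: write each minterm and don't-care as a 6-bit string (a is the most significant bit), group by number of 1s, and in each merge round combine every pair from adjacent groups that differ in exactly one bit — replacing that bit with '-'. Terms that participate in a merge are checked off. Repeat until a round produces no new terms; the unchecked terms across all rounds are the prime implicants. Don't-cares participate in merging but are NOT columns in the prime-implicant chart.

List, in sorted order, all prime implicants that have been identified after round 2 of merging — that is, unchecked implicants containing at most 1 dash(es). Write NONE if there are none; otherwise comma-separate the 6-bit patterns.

size-2^0 implicants → 000100(✓)  000101(✓)  000111(✓)  001000(✓)  001010(✓)  001011(✓)  001100(✓)  001110(✓)  010011(✓)  010101(✓)  010111(✓)  011010(✓)  100101(✓)  100110(✓)  101001(✓)  101010(✓)  101100(✓)  101101(✓)  101111(✓)  110010(✓)  110011(✓)  110100(✓)  110110(✓)  110111(✓)  111100(✓)  111101(✓)  111110(✓)
size-2^1 implicants → -00101  -01010  -01100  -10011(✓)  -10111(✓)  0-0101(✓)  0-0111(✓)  0-1010  00-100  0001-1(✓)  00010-  001-00(✓)  001-10(✓)  0010-0(✓)  00101-  0011-0(✓)  010-11(✓)  0101-1(✓)  1-0110  1-1100(✓)  1-1101(✓)  10-101  101-01  1011-1  10110-(✓)  11-100(✓)  11-110(✓)  110-10(✓)  110-11(✓)  11001-(✓)  1101-0(✓)  11011-(✓)  1111-0(✓)  11110-(✓)
size-2^2 implicants → -10-11  0-01-1  001--0  1-110-  11-1-0  110-1-
Unchecked terms (primes): -00101, -01010, -01100, -10-11, 0-01-1, 0-1010, 00-100, 00010-, 001--0, 00101-, 1-0110, 1-110-, 10-101, 101-01, 1011-1, 11-1-0, 110-1-

-00101, -01010, -01100, 0-1010, 00-100, 00010-, 00101-, 1-0110, 10-101, 101-01, 1011-1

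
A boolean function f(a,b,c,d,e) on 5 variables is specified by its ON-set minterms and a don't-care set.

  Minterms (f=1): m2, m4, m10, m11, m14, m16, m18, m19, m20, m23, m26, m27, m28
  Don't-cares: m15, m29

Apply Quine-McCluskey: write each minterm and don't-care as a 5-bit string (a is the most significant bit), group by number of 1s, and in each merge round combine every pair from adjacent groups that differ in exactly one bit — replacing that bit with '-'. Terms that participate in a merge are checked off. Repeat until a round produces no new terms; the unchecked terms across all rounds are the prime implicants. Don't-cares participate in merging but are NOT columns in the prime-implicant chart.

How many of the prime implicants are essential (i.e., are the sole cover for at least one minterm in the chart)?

4

[col 0] 00010*, 00100*, 01010*, 01011*, 01110*, 01111*, 10000*, 10010*, 10011*, 10100*, 10111*, 11010*, 11011*, 11100*, 11101*
[col 1] -0010*, -0100, -1010*, -1011*, 0-010*, 01-10*, 01-11*, 0101-*, 0111-*, 1-010*, 1-011*, 1-100, 10-00, 10-11, 100-0, 1001-*, 1101-*, 1110-
[col 2] --010, -101-, 01-1-, 1-01-
Prime implicants: --010, -0100, -101-, 01-1-, 1-01-, 1-100, 10-00, 10-11, 100-0, 1110-
PI chart (minterm → PIs covering it):
  2 | --010  (sole → essential)
  4 | -0100  (sole → essential)
  10 | --010,-101-,01-1-
  11 | -101-,01-1-
  14 | 01-1-  (sole → essential)
  16 | 10-00,100-0
  18 | --010,1-01-,100-0
  19 | 1-01-,10-11
  20 | -0100,1-100,10-00
  23 | 10-11  (sole → essential)
  26 | --010,-101-,1-01-
  27 | -101-,1-01-
  28 | 1-100,1110-
Essential prime implicants: --010, -0100, 01-1-, 10-11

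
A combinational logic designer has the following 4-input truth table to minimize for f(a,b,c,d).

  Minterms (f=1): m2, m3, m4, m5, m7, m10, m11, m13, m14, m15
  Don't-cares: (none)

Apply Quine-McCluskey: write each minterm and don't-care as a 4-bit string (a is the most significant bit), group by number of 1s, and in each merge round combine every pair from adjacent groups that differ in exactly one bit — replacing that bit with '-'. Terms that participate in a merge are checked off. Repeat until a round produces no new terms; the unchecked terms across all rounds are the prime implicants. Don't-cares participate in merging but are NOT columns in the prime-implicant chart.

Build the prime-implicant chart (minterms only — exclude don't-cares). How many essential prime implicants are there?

4

Round 0: 0010✓ 0011✓ 0100✓ 0101✓ 0111✓ 1010✓ 1011✓ 1101✓ 1110✓ 1111✓
Round 1: -010✓ -011✓ -101✓ -111✓ 0-11✓ 001-✓ 01-1✓ 010- 1-10✓ 1-11✓ 101-✓ 11-1✓ 111-✓
Round 2: --11 -01- -1-1 1-1-
PIs = {--11, -01-, -1-1, 010-, 1-1-}
Coverage chart:
  m2: -01- ←essential
  m3: --11,-01-
  m4: 010- ←essential
  m5: -1-1,010-
  m7: --11,-1-1
  m10: -01-,1-1-
  m11: --11,-01-,1-1-
  m13: -1-1 ←essential
  m14: 1-1- ←essential
  m15: --11,-1-1,1-1-
Essential: -01-, -1-1, 010-, 1-1-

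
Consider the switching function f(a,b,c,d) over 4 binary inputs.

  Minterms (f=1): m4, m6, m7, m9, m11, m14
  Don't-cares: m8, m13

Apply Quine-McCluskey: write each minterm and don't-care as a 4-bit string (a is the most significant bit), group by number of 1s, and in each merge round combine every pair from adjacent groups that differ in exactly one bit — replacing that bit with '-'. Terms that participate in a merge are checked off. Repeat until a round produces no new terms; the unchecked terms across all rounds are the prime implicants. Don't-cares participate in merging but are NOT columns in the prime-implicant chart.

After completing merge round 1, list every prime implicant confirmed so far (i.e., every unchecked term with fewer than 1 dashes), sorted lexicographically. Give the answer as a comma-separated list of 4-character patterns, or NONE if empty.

NONE

Round 0: 0100✓ 0110✓ 0111✓ 1000✓ 1001✓ 1011✓ 1101✓ 1110✓
Round 1: -110 01-0 011- 1-01 10-1 100-
PIs = {-110, 01-0, 011-, 1-01, 10-1, 100-}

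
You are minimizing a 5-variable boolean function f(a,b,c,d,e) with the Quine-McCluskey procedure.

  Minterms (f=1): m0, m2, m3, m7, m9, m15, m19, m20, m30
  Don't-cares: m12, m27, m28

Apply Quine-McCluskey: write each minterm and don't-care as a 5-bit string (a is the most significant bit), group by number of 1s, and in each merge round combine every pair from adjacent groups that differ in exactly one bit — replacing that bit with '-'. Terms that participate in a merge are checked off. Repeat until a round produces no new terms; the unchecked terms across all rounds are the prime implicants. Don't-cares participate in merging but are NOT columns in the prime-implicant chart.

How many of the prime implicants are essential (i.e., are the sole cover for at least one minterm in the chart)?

Round 0: 00000✓ 00010✓ 00011✓ 00111✓ 01001 01100✓ 01111✓ 10011✓ 10100✓ 11011✓ 11100✓ 11110✓
Round 1: -0011 -1100 0-111 00-11 000-0 0001- 1-011 1-100 111-0
PIs = {-0011, -1100, 0-111, 00-11, 000-0, 0001-, 01001, 1-011, 1-100, 111-0}
Coverage chart:
  m0: 000-0 ←essential
  m2: 000-0,0001-
  m3: -0011,00-11,0001-
  m7: 0-111,00-11
  m9: 01001 ←essential
  m15: 0-111 ←essential
  m19: -0011,1-011
  m20: 1-100 ←essential
  m30: 111-0 ←essential
Essential: 0-111, 000-0, 01001, 1-100, 111-0

5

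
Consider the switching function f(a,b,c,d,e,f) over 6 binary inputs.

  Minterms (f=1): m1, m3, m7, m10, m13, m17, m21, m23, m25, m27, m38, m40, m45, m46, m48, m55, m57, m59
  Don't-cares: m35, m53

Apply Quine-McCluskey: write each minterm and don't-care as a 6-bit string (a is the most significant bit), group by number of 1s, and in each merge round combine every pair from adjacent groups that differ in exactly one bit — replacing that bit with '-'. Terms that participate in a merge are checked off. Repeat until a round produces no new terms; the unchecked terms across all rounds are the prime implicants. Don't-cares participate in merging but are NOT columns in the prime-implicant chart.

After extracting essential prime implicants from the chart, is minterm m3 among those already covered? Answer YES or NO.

NO

Round 0: 000001✓ 000011✓ 000111✓ 001010 001101✓ 010001✓ 010101✓ 010111✓ 011001✓ 011011✓ 100011✓ 100110✓ 101000 101101✓ 101110✓ 110000 110101✓ 110111✓ 111001✓ 111011✓
Round 1: -00011 -01101 -10101✓ -10111✓ -11001✓ -11011✓ 0-0001 0-0111 000-11 0000-1 01-001 010-01 0101-1✓ 0110-1✓ 10-110 1101-1✓ 1110-1✓
Round 2: -101-1 -110-1
PIs = {-00011, -01101, -101-1, -110-1, 0-0001, 0-0111, 000-11, 0000-1, 001010, 01-001, 010-01, 10-110, 101000, 110000}
Coverage chart:
  m1: 0-0001,0000-1
  m3: -00011,000-11,0000-1
  m7: 0-0111,000-11
  m10: 001010 ←essential
  m13: -01101 ←essential
  m17: 0-0001,01-001,010-01
  m21: -101-1,010-01
  m23: -101-1,0-0111
  m25: -110-1,01-001
  m27: -110-1 ←essential
  m38: 10-110 ←essential
  m40: 101000 ←essential
  m45: -01101 ←essential
  m46: 10-110 ←essential
  m48: 110000 ←essential
  m55: -101-1 ←essential
  m57: -110-1 ←essential
  m59: -110-1 ←essential
Essential: -01101, -101-1, -110-1, 001010, 10-110, 101000, 110000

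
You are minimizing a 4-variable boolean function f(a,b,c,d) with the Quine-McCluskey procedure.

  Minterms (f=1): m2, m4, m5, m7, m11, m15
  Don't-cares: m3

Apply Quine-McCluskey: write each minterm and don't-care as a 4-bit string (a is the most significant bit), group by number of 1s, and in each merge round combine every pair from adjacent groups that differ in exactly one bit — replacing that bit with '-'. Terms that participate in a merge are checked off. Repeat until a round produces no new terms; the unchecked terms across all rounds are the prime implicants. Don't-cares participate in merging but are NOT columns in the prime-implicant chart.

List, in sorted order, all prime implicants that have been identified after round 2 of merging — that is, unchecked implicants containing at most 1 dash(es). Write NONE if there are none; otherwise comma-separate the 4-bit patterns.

[col 0] 0010*, 0011*, 0100*, 0101*, 0111*, 1011*, 1111*
[col 1] -011*, -111*, 0-11*, 001-, 01-1, 010-, 1-11*
[col 2] --11
Prime implicants: --11, 001-, 01-1, 010-

001-, 01-1, 010-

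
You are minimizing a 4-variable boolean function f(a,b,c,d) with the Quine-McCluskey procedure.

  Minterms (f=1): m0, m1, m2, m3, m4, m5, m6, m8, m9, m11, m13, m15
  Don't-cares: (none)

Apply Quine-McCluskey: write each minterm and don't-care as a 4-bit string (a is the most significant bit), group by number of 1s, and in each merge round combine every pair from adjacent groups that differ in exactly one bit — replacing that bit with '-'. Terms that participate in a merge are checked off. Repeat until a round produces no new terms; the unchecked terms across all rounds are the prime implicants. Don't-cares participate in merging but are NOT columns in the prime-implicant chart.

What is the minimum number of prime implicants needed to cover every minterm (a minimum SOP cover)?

5

Round 0: 0000✓ 0001✓ 0010✓ 0011✓ 0100✓ 0101✓ 0110✓ 1000✓ 1001✓ 1011✓ 1101✓ 1111✓
Round 1: -000✓ -001✓ -011✓ -101✓ 0-00✓ 0-01✓ 0-10✓ 00-0✓ 00-1✓ 000-✓ 001-✓ 01-0✓ 010-✓ 1-01✓ 1-11✓ 10-1✓ 100-✓ 11-1✓
Round 2: --01 -0-1 -00- 0--0 0-0- 00-- 1--1
PIs = {--01, -0-1, -00-, 0--0, 0-0-, 00--, 1--1}
Coverage chart:
  m0: -00-,0--0,0-0-,00--
  m1: --01,-0-1,-00-,0-0-,00--
  m2: 0--0,00--
  m3: -0-1,00--
  m4: 0--0,0-0-
  m5: --01,0-0-
  m6: 0--0 ←essential
  m8: -00- ←essential
  m9: --01,-0-1,-00-,1--1
  m11: -0-1,1--1
  m13: --01,1--1
  m15: 1--1 ←essential
Essential: -00-, 0--0, 1--1
Petrick residual → --01, -0-1
Min cover (5 terms): c'd + b'd + b'c' + a'd' + ad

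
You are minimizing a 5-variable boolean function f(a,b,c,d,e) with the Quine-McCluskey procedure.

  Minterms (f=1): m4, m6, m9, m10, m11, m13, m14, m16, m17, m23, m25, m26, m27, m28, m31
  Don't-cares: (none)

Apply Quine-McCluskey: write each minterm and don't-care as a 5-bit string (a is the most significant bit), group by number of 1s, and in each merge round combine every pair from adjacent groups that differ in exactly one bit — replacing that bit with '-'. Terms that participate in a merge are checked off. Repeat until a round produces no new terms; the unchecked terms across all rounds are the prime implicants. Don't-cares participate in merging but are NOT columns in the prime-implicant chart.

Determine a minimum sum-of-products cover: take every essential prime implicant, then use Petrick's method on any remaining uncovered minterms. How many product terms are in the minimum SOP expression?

8

[col 0] 00100*, 00110*, 01001*, 01010*, 01011*, 01101*, 01110*, 10000*, 10001*, 10111*, 11001*, 11010*, 11011*, 11100, 11111*
[col 1] -1001*, -1010*, -1011*, 0-110, 001-0, 01-01, 01-10, 010-1*, 0101-*, 1-001, 1-111, 1000-, 11-11, 110-1*, 1101-*
[col 2] -10-1, -101-
Prime implicants: -10-1, -101-, 0-110, 001-0, 01-01, 01-10, 1-001, 1-111, 1000-, 11-11, 11100
PI chart (minterm → PIs covering it):
  4 | 001-0  (sole → essential)
  6 | 0-110,001-0
  9 | -10-1,01-01
  10 | -101-,01-10
  11 | -10-1,-101-
  13 | 01-01  (sole → essential)
  14 | 0-110,01-10
  16 | 1000-  (sole → essential)
  17 | 1-001,1000-
  23 | 1-111  (sole → essential)
  25 | -10-1,1-001
  26 | -101-  (sole → essential)
  27 | -10-1,-101-,11-11
  28 | 11100  (sole → essential)
  31 | 1-111,11-11
Essential prime implicants: -101-, 001-0, 01-01, 1-111, 1000-, 11100
Petrick residual → -10-1, 0-110
Minimum SOP uses 8 PIs: bc'e + bc'd + a'cde' + a'b'ce' + a'bd'e + acde + ab'c'd' + abcd'e'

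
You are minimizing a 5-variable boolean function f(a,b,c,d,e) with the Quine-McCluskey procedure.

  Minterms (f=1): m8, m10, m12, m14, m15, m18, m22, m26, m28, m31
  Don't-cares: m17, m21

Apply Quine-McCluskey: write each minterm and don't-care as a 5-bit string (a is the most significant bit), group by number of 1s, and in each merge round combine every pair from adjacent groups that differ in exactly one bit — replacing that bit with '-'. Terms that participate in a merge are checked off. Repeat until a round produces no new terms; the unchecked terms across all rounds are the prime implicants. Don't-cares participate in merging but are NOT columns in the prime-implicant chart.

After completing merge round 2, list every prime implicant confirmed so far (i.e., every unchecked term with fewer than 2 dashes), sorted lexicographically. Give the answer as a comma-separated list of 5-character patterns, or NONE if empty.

-1010, -1100, -1111, 0111-, 1-010, 10-01, 10-10

Round 0: 01000✓ 01010✓ 01100✓ 01110✓ 01111✓ 10001✓ 10010✓ 10101✓ 10110✓ 11010✓ 11100✓ 11111✓
Round 1: -1010 -1100 -1111 01-00✓ 01-10✓ 010-0✓ 011-0✓ 0111- 1-010 10-01 10-10
Round 2: 01--0
PIs = {-1010, -1100, -1111, 01--0, 0111-, 1-010, 10-01, 10-10}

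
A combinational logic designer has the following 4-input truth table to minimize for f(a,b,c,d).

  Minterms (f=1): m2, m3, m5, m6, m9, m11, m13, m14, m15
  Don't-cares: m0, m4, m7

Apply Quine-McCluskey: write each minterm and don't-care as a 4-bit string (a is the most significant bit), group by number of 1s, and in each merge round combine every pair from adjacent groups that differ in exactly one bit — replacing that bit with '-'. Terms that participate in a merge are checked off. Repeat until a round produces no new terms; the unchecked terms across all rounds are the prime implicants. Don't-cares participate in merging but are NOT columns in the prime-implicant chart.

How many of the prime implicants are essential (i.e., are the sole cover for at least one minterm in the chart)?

Round 0: 0000✓ 0010✓ 0011✓ 0100✓ 0101✓ 0110✓ 0111✓ 1001✓ 1011✓ 1101✓ 1110✓ 1111✓
Round 1: -011✓ -101✓ -110✓ -111✓ 0-00✓ 0-10✓ 0-11✓ 00-0✓ 001-✓ 01-0✓ 01-1✓ 010-✓ 011-✓ 1-01✓ 1-11✓ 10-1✓ 11-1✓ 111-✓
Round 2: --11 -1-1 -11- 0--0 0-1- 01-- 1--1
PIs = {--11, -1-1, -11-, 0--0, 0-1-, 01--, 1--1}
Coverage chart:
  m2: 0--0,0-1-
  m3: --11,0-1-
  m5: -1-1,01--
  m6: -11-,0--0,0-1-,01--
  m9: 1--1 ←essential
  m11: --11,1--1
  m13: -1-1,1--1
  m14: -11- ←essential
  m15: --11,-1-1,-11-,1--1
Essential: -11-, 1--1

2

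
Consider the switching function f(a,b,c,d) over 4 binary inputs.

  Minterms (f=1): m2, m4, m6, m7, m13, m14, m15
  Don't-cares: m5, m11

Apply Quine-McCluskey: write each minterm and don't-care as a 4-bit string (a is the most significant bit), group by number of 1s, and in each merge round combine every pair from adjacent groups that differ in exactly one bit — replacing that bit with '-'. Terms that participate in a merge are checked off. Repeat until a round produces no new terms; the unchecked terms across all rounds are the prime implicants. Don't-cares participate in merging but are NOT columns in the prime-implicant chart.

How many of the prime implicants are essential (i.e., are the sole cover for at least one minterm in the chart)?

[col 0] 0010*, 0100*, 0101*, 0110*, 0111*, 1011*, 1101*, 1110*, 1111*
[col 1] -101*, -110*, -111*, 0-10, 01-0*, 01-1*, 010-*, 011-*, 1-11, 11-1*, 111-*
[col 2] -1-1, -11-, 01--
Prime implicants: -1-1, -11-, 0-10, 01--, 1-11
PI chart (minterm → PIs covering it):
  2 | 0-10  (sole → essential)
  4 | 01--  (sole → essential)
  6 | -11-,0-10,01--
  7 | -1-1,-11-,01--
  13 | -1-1  (sole → essential)
  14 | -11-  (sole → essential)
  15 | -1-1,-11-,1-11
Essential prime implicants: -1-1, -11-, 0-10, 01--

4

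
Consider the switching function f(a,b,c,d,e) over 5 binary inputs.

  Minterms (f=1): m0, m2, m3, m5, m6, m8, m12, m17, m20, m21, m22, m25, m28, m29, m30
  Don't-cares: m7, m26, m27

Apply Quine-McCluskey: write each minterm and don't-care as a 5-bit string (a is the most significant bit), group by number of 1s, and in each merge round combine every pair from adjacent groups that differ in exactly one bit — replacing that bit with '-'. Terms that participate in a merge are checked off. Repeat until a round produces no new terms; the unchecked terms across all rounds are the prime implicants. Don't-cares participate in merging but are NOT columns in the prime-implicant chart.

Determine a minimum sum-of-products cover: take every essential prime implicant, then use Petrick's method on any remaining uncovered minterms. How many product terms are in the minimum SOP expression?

6

Round 0: 00000✓ 00010✓ 00011✓ 00101✓ 00110✓ 00111✓ 01000✓ 01100✓ 10001✓ 10100✓ 10101✓ 10110✓ 11001✓ 11010✓ 11011✓ 11100✓ 11101✓ 11110✓
Round 1: -0101 -0110 -1100 0-000 00-10✓ 00-11✓ 000-0 0001-✓ 001-1 0011-✓ 01-00 1-001✓ 1-100✓ 1-101✓ 1-110✓ 10-01✓ 101-0✓ 1010-✓ 11-01✓ 11-10 110-1 1101- 111-0✓ 1110-✓
Round 2: 00-1- 1--01 1-1-0 1-10-
PIs = {-0101, -0110, -1100, 0-000, 00-1-, 000-0, 001-1, 01-00, 1--01, 1-1-0, 1-10-, 11-10, 110-1, 1101-}
Coverage chart:
  m0: 0-000,000-0
  m2: 00-1-,000-0
  m3: 00-1- ←essential
  m5: -0101,001-1
  m6: -0110,00-1-
  m8: 0-000,01-00
  m12: -1100,01-00
  m17: 1--01 ←essential
  m20: 1-1-0,1-10-
  m21: -0101,1--01,1-10-
  m22: -0110,1-1-0
  m25: 1--01,110-1
  m28: -1100,1-1-0,1-10-
  m29: 1--01,1-10-
  m30: 1-1-0,11-10
Essential: 00-1-, 1--01
Petrick residual → -0101, -1100, 0-000, 1-1-0
Min cover (6 terms): b'cd'e + bcd'e' + a'c'd'e' + a'b'd + ad'e + ace'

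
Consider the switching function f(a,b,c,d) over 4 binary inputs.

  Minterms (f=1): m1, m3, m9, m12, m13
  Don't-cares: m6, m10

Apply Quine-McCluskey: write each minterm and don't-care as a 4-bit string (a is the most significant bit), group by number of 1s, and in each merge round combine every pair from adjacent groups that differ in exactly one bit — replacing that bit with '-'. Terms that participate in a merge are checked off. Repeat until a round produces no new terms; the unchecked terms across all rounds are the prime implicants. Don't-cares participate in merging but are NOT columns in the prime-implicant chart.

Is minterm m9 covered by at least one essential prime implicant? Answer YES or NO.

NO

[col 0] 0001*, 0011*, 0110, 1001*, 1010, 1100*, 1101*
[col 1] -001, 00-1, 1-01, 110-
Prime implicants: -001, 00-1, 0110, 1-01, 1010, 110-
PI chart (minterm → PIs covering it):
  1 | -001,00-1
  3 | 00-1  (sole → essential)
  9 | -001,1-01
  12 | 110-  (sole → essential)
  13 | 1-01,110-
Essential prime implicants: 00-1, 110-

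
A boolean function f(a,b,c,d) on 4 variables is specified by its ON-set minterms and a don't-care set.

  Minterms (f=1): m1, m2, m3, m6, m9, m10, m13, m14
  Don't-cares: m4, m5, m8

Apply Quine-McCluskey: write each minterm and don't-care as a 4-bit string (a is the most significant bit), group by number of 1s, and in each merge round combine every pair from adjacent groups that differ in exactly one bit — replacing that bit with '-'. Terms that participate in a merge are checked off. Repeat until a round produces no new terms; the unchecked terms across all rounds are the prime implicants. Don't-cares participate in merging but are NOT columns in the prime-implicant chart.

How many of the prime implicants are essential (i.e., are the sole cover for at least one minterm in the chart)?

2

Round 0: 0001✓ 0010✓ 0011✓ 0100✓ 0101✓ 0110✓ 1000✓ 1001✓ 1010✓ 1101✓ 1110✓
Round 1: -001✓ -010✓ -101✓ -110✓ 0-01✓ 0-10✓ 00-1 001- 01-0 010- 1-01✓ 1-10✓ 10-0 100-
Round 2: --01 --10
PIs = {--01, --10, 00-1, 001-, 01-0, 010-, 10-0, 100-}
Coverage chart:
  m1: --01,00-1
  m2: --10,001-
  m3: 00-1,001-
  m6: --10,01-0
  m9: --01,100-
  m10: --10,10-0
  m13: --01 ←essential
  m14: --10 ←essential
Essential: --01, --10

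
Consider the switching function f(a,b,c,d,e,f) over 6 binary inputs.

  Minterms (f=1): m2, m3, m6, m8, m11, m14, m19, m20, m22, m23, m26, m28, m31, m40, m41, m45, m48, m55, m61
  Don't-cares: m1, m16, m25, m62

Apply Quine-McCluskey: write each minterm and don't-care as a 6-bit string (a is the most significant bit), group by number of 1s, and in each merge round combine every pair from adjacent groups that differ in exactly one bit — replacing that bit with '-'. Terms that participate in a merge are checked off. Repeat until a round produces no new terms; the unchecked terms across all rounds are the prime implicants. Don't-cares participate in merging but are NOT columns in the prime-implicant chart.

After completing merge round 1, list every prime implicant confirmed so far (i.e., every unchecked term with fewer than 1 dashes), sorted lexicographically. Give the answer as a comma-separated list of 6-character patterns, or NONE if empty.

011001, 011010, 111110

size-2^0 implicants → 000001(✓)  000010(✓)  000011(✓)  000110(✓)  001000(✓)  001011(✓)  001110(✓)  010000(✓)  010011(✓)  010100(✓)  010110(✓)  010111(✓)  011001  011010  011100(✓)  011111(✓)  101000(✓)  101001(✓)  101101(✓)  110000(✓)  110111(✓)  111101(✓)  111110
size-2^1 implicants → -01000  -10000  -10111  0-0011  0-0110  00-011  00-110  000-10  0000-1  00001-  01-100  01-111  010-00  010-11  0101-0  01011-  1-1101  101-01  10100-
Unchecked terms (primes): -01000, -10000, -10111, 0-0011, 0-0110, 00-011, 00-110, 000-10, 0000-1, 00001-, 01-100, 01-111, 010-00, 010-11, 0101-0, 01011-, 011001, 011010, 1-1101, 101-01, 10100-, 111110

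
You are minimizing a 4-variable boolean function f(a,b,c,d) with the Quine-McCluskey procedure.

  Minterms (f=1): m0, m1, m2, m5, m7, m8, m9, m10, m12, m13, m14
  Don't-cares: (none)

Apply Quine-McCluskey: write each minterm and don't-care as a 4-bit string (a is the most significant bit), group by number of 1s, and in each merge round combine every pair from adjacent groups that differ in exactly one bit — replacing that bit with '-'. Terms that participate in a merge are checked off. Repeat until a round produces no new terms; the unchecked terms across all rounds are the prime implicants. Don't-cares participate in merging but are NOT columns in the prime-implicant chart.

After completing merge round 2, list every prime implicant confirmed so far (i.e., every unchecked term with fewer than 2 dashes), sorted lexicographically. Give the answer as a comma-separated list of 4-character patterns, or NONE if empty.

Round 0: 0000✓ 0001✓ 0010✓ 0101✓ 0111✓ 1000✓ 1001✓ 1010✓ 1100✓ 1101✓ 1110✓
Round 1: -000✓ -001✓ -010✓ -101✓ 0-01✓ 00-0✓ 000-✓ 01-1 1-00✓ 1-01✓ 1-10✓ 10-0✓ 100-✓ 11-0✓ 110-✓
Round 2: --01 -0-0 -00- 1--0 1-0-
PIs = {--01, -0-0, -00-, 01-1, 1--0, 1-0-}

01-1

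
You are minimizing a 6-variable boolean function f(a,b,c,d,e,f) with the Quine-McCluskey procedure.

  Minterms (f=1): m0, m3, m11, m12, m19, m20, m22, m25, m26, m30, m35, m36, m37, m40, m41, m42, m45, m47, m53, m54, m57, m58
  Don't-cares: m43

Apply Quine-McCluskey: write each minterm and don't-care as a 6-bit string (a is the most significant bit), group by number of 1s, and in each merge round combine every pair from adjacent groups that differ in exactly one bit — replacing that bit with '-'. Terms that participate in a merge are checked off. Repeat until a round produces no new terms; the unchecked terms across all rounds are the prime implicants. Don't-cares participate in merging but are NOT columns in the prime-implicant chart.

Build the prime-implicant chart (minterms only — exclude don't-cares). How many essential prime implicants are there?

11

Round 0: 000000 000011✓ 001011✓ 001100 010011✓ 010100✓ 010110✓ 011001✓ 011010✓ 011110✓ 100011✓ 100100✓ 100101✓ 101000✓ 101001✓ 101010✓ 101011✓ 101101✓ 101111✓ 110101✓ 110110✓ 111001✓ 111010✓
Round 1: -00011✓ -01011✓ -10110 -11001 -11010 0-0011 00-011✓ 01-110 0101-0 011-10 1-0101 1-1001 1-1010 10-011✓ 10-101 10010- 101-01✓ 101-11✓ 1010-0✓ 1010-1✓ 10100-✓ 10101-✓ 1011-1✓
Round 2: -0-011 101--1 1010--
PIs = {-0-011, -10110, -11001, -11010, 0-0011, 000000, 001100, 01-110, 0101-0, 011-10, 1-0101, 1-1001, 1-1010, 10-101, 10010-, 101--1, 1010--}
Coverage chart:
  m0: 000000 ←essential
  m3: -0-011,0-0011
  m11: -0-011 ←essential
  m12: 001100 ←essential
  m19: 0-0011 ←essential
  m20: 0101-0 ←essential
  m22: -10110,01-110,0101-0
  m25: -11001 ←essential
  m26: -11010,011-10
  m30: 01-110,011-10
  m35: -0-011 ←essential
  m36: 10010- ←essential
  m37: 1-0101,10-101,10010-
  m40: 1010-- ←essential
  m41: 1-1001,101--1,1010--
  m42: 1-1010,1010--
  m45: 10-101,101--1
  m47: 101--1 ←essential
  m53: 1-0101 ←essential
  m54: -10110 ←essential
  m57: -11001,1-1001
  m58: -11010,1-1010
Essential: -0-011, -10110, -11001, 0-0011, 000000, 001100, 0101-0, 1-0101, 10010-, 101--1, 1010--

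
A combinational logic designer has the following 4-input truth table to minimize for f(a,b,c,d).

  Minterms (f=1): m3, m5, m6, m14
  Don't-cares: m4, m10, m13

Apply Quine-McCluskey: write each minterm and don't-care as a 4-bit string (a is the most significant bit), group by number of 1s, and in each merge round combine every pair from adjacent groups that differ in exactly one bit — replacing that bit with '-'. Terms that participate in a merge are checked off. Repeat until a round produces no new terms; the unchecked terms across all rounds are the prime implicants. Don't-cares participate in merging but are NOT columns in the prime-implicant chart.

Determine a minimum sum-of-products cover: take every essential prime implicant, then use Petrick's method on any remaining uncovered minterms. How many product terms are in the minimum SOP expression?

Round 0: 0011 0100✓ 0101✓ 0110✓ 1010✓ 1101✓ 1110✓
Round 1: -101 -110 01-0 010- 1-10
PIs = {-101, -110, 0011, 01-0, 010-, 1-10}
Coverage chart:
  m3: 0011 ←essential
  m5: -101,010-
  m6: -110,01-0
  m14: -110,1-10
Essential: 0011
Petrick residual → -101, -110
Min cover (3 terms): bc'd + bcd' + a'b'cd

3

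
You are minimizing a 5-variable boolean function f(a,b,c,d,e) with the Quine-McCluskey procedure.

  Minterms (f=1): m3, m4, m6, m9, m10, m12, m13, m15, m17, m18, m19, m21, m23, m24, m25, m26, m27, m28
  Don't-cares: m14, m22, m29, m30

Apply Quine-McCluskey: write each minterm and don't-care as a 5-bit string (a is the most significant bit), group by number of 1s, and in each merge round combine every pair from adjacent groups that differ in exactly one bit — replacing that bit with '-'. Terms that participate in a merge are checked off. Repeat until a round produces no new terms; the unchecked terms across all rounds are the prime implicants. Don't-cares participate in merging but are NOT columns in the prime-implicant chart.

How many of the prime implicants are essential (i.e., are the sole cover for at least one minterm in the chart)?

size-2^0 implicants → 00011(✓)  00100(✓)  00110(✓)  01001(✓)  01010(✓)  01100(✓)  01101(✓)  01110(✓)  01111(✓)  10001(✓)  10010(✓)  10011(✓)  10101(✓)  10110(✓)  10111(✓)  11000(✓)  11001(✓)  11010(✓)  11011(✓)  11100(✓)  11101(✓)  11110(✓)
size-2^1 implicants → -0011  -0110(✓)  -1001(✓)  -1010(✓)  -1100(✓)  -1101(✓)  -1110(✓)  0-100(✓)  0-110(✓)  001-0(✓)  01-01(✓)  01-10(✓)  011-0(✓)  011-1(✓)  0110-(✓)  0111-(✓)  1-001(✓)  1-010(✓)  1-011(✓)  1-101(✓)  1-110(✓)  10-01(✓)  10-10(✓)  10-11(✓)  100-1(✓)  1001-(✓)  101-1(✓)  1011-(✓)  11-00(✓)  11-01(✓)  11-10(✓)  110-0(✓)  110-1(✓)  1100-(✓)  1101-(✓)  111-0(✓)  1110-(✓)
size-2^2 implicants → --110  -1-01  -1-10  -11-0  -110-  0-1-0  011--  1--01  1--10  1-0-1  1-01-  10--1  10-1-  11--0  11-0-  110--
Unchecked terms (primes): --110, -0011, -1-01, -1-10, -11-0, -110-, 0-1-0, 011--, 1--01, 1--10, 1-0-1, 1-01-, 10--1, 10-1-, 11--0, 11-0-, 110--
Minterm coverage:
  m3 ⊆ -0011 [E]
  m4 ⊆ 0-1-0 [E]
  m6 ⊆ --110,0-1-0
  m9 ⊆ -1-01 [E]
  m10 ⊆ -1-10 [E]
  m12 ⊆ -11-0,-110-,0-1-0,011--
  m13 ⊆ -1-01,-110-,011--
  m15 ⊆ 011-- [E]
  m17 ⊆ 1--01,1-0-1,10--1
  m18 ⊆ 1--10,1-01-,10-1-
  m19 ⊆ -0011,1-0-1,1-01-,10--1,10-1-
  m21 ⊆ 1--01,10--1
  m23 ⊆ 10--1,10-1-
  m24 ⊆ 11--0,11-0-,110--
  m25 ⊆ -1-01,1--01,1-0-1,11-0-,110--
  m26 ⊆ -1-10,1--10,1-01-,11--0,110--
  m27 ⊆ 1-0-1,1-01-,110--
  m28 ⊆ -11-0,-110-,11--0,11-0-
E = {-0011, -1-01, -1-10, 0-1-0, 011--}

5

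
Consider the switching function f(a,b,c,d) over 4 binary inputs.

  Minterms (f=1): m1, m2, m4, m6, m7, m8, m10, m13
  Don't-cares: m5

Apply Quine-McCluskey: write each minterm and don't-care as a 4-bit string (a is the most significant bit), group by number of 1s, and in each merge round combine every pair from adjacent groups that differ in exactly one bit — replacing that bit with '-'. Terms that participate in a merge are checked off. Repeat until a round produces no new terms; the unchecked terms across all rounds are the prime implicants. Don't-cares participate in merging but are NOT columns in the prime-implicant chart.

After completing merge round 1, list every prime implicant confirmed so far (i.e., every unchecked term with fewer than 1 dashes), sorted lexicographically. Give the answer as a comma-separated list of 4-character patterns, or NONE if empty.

Round 0: 0001✓ 0010✓ 0100✓ 0101✓ 0110✓ 0111✓ 1000✓ 1010✓ 1101✓
Round 1: -010 -101 0-01 0-10 01-0✓ 01-1✓ 010-✓ 011-✓ 10-0
Round 2: 01--
PIs = {-010, -101, 0-01, 0-10, 01--, 10-0}

NONE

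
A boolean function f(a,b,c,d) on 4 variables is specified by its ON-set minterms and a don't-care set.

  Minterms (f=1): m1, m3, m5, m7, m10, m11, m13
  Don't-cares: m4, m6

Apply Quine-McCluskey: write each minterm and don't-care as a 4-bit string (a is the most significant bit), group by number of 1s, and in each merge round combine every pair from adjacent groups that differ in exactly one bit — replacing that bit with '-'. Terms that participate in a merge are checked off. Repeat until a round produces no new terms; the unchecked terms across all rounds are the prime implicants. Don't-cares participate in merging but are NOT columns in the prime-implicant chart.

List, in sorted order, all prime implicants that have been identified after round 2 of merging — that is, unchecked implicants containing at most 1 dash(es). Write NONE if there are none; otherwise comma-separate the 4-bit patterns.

-011, -101, 101-

Round 0: 0001✓ 0011✓ 0100✓ 0101✓ 0110✓ 0111✓ 1010✓ 1011✓ 1101✓
Round 1: -011 -101 0-01✓ 0-11✓ 00-1✓ 01-0✓ 01-1✓ 010-✓ 011-✓ 101-
Round 2: 0--1 01--
PIs = {-011, -101, 0--1, 01--, 101-}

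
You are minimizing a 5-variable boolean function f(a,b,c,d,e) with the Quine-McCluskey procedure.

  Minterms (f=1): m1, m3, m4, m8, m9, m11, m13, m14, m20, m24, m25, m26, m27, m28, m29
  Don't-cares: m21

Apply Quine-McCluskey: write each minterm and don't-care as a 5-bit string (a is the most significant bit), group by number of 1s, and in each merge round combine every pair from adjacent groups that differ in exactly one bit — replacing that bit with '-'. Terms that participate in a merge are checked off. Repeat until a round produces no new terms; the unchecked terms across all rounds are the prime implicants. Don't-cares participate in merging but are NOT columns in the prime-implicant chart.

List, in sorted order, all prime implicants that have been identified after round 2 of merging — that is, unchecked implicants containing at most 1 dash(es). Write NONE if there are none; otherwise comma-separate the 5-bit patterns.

[col 0] 00001*, 00011*, 00100*, 01000*, 01001*, 01011*, 01101*, 01110, 10100*, 10101*, 11000*, 11001*, 11010*, 11011*, 11100*, 11101*
[col 1] -0100, -1000*, -1001*, -1011*, -1101*, 0-001*, 0-011*, 000-1*, 01-01*, 010-1*, 0100-*, 1-100*, 1-101*, 1010-*, 11-00*, 11-01*, 110-0*, 110-1*, 1100-*, 1101-*, 1110-*
[col 2] -1-01, -10-1, -100-, 0-0-1, 1-10-, 11-0-, 110--
Prime implicants: -0100, -1-01, -10-1, -100-, 0-0-1, 01110, 1-10-, 11-0-, 110--

-0100, 01110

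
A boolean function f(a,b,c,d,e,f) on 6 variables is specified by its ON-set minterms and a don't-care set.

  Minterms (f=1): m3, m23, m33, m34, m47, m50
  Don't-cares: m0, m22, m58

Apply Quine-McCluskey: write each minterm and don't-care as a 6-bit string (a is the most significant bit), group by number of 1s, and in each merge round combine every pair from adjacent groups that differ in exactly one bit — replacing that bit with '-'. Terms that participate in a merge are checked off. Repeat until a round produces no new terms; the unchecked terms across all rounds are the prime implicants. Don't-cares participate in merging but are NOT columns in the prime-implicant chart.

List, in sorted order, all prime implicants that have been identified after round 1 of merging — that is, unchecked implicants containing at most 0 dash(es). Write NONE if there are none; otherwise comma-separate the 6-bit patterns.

size-2^0 implicants → 000000  000011  010110(✓)  010111(✓)  100001  100010(✓)  101111  110010(✓)  111010(✓)
size-2^1 implicants → 01011-  1-0010  11-010
Unchecked terms (primes): 000000, 000011, 01011-, 1-0010, 100001, 101111, 11-010

000000, 000011, 100001, 101111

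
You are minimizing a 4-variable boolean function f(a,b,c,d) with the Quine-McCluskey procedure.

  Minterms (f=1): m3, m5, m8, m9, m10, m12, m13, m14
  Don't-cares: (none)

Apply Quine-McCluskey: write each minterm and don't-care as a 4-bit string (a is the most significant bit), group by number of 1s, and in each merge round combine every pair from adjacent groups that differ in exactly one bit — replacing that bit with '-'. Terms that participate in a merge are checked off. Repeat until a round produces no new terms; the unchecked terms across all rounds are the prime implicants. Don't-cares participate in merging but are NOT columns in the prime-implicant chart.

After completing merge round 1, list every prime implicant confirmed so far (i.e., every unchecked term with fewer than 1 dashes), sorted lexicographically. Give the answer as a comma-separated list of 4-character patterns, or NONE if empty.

0011

Round 0: 0011 0101✓ 1000✓ 1001✓ 1010✓ 1100✓ 1101✓ 1110✓
Round 1: -101 1-00✓ 1-01✓ 1-10✓ 10-0✓ 100-✓ 11-0✓ 110-✓
Round 2: 1--0 1-0-
PIs = {-101, 0011, 1--0, 1-0-}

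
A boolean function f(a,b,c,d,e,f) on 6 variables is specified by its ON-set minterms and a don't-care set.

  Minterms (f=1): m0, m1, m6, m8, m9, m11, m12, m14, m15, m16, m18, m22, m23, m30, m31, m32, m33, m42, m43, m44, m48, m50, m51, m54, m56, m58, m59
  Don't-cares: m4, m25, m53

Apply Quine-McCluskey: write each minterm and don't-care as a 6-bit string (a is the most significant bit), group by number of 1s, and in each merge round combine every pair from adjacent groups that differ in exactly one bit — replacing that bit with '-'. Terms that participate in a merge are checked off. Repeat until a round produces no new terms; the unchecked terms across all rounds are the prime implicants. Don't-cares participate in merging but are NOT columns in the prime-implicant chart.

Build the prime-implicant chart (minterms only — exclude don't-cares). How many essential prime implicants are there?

7

size-2^0 implicants → 000000(✓)  000001(✓)  000100(✓)  000110(✓)  001000(✓)  001001(✓)  001011(✓)  001100(✓)  001110(✓)  001111(✓)  010000(✓)  010010(✓)  010110(✓)  010111(✓)  011001(✓)  011110(✓)  011111(✓)  100000(✓)  100001(✓)  101010(✓)  101011(✓)  101100(✓)  110000(✓)  110010(✓)  110011(✓)  110101  110110(✓)  111000(✓)  111010(✓)  111011(✓)
size-2^1 implicants → -00000(✓)  -00001(✓)  -01011  -01100  -10000(✓)  -10010(✓)  -10110(✓)  0-0000(✓)  0-0110(✓)  0-1001  0-1110(✓)  0-1111(✓)  00-000(✓)  00-001(✓)  00-100(✓)  00-110(✓)  000-00(✓)  00000-(✓)  0001-0(✓)  001-00(✓)  001-11  0010-1  00100-(✓)  0011-0(✓)  00111-(✓)  01-110(✓)  01-111(✓)  010-10(✓)  0100-0(✓)  01011-(✓)  01111-(✓)  1-0000(✓)  1-1010(✓)  1-1011(✓)  10000-(✓)  10101-(✓)  11-000(✓)  11-010(✓)  11-011(✓)  110-10(✓)  1100-0(✓)  11001-(✓)  1110-0(✓)  11101-(✓)
size-2^2 implicants → --0000  -0000-  -10-10  -100-0  0--110  0-111-  00--00  00-00-  00-1-0  01-11-  1-101-  11-0-0  11-01-
Unchecked terms (primes): --0000, -0000-, -01011, -01100, -10-10, -100-0, 0--110, 0-1001, 0-111-, 00--00, 00-00-, 00-1-0, 001-11, 0010-1, 01-11-, 1-101-, 11-0-0, 11-01-, 110101
Minterm coverage:
  m0 ⊆ --0000,-0000-,00--00,00-00-
  m1 ⊆ -0000-,00-00-
  m6 ⊆ 0--110,00-1-0
  m8 ⊆ 00--00,00-00-
  m9 ⊆ 0-1001,00-00-,0010-1
  m11 ⊆ -01011,001-11,0010-1
  m12 ⊆ -01100,00--00,00-1-0
  m14 ⊆ 0--110,0-111-,00-1-0
  m15 ⊆ 0-111-,001-11
  m16 ⊆ --0000,-100-0
  m18 ⊆ -10-10,-100-0
  m22 ⊆ -10-10,0--110,01-11-
  m23 ⊆ 01-11- [E]
  m30 ⊆ 0--110,0-111-,01-11-
  m31 ⊆ 0-111-,01-11-
  m32 ⊆ --0000,-0000-
  m33 ⊆ -0000- [E]
  m42 ⊆ 1-101- [E]
  m43 ⊆ -01011,1-101-
  m44 ⊆ -01100 [E]
  m48 ⊆ --0000,-100-0,11-0-0
  m50 ⊆ -10-10,-100-0,11-0-0,11-01-
  m51 ⊆ 11-01- [E]
  m54 ⊆ -10-10 [E]
  m56 ⊆ 11-0-0 [E]
  m58 ⊆ 1-101-,11-0-0,11-01-
  m59 ⊆ 1-101-,11-01-
E = {-0000-, -01100, -10-10, 01-11-, 1-101-, 11-0-0, 11-01-}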